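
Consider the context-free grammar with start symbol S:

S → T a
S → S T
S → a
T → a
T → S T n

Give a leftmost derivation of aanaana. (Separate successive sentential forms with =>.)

S => Ta => STna => TaTna => STnaTna => aTnaTna => aanaTna => aanaana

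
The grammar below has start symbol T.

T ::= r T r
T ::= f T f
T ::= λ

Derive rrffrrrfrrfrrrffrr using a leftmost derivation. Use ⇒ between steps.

T ⇒ rTr   [T ::= r T r]
rTr ⇒ rrTrr   [T ::= r T r]
rrTrr ⇒ rrfTfrr   [T ::= f T f]
rrfTfrr ⇒ rrffTffrr   [T ::= f T f]
rrffTffrr ⇒ rrffrTrffrr   [T ::= r T r]
rrffrTrffrr ⇒ rrffrrTrrffrr   [T ::= r T r]
rrffrrTrrffrr ⇒ rrffrrrTrrrffrr   [T ::= r T r]
rrffrrrTrrrffrr ⇒ rrffrrrfTfrrrffrr   [T ::= f T f]
rrffrrrfTfrrrffrr ⇒ rrffrrrfrTrfrrrffrr   [T ::= r T r]
rrffrrrfrTrfrrrffrr ⇒ rrffrrrfrrfrrrffrr   [T ::= λ]

T ⇒ rTr ⇒ rrTrr ⇒ rrfTfrr ⇒ rrffTffrr ⇒ rrffrTrffrr ⇒ rrffrrTrrffrr ⇒ rrffrrrTrrrffrr ⇒ rrffrrrfTfrrrffrr ⇒ rrffrrrfrTrfrrrffrr ⇒ rrffrrrfrrfrrrffrr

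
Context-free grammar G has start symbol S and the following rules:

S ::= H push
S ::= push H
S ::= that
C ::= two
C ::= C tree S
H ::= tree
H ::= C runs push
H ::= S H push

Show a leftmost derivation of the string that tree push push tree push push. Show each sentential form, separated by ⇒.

S ⇒ H push   [S ::= H push]
H push ⇒ S H push push   [H ::= S H push]
S H push push ⇒ H push H push push   [S ::= H push]
H push H push push ⇒ S H push push H push push   [H ::= S H push]
S H push push H push push ⇒ that H push push H push push   [S ::= that]
that H push push H push push ⇒ that tree push push H push push   [H ::= tree]
that tree push push H push push ⇒ that tree push push tree push push   [H ::= tree]

S ⇒ H push ⇒ S H push push ⇒ H push H push push ⇒ S H push push H push push ⇒ that H push push H push push ⇒ that tree push push H push push ⇒ that tree push push tree push push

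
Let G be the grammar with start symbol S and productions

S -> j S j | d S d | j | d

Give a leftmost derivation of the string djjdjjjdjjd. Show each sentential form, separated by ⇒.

S⇒dSd⇒djSjd⇒djjSjjd⇒djjdSdjjd⇒djjdjSjdjjd⇒djjdjjjdjjd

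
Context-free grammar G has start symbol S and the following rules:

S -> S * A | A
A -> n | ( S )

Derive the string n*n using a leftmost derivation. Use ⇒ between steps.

S⇒S*A⇒A*A⇒n*A⇒n*n

S ⇒ S*A   [S -> S * A]
S*A ⇒ A*A   [S -> A]
A*A ⇒ n*A   [A -> n]
n*A ⇒ n*n   [A -> n]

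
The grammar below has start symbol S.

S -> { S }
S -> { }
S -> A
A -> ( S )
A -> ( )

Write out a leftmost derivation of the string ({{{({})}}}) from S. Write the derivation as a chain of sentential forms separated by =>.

S => A   [S -> A]
A => (S)   [A -> ( S )]
(S) => ({S})   [S -> { S }]
({S}) => ({{S}})   [S -> { S }]
({{S}}) => ({{{S}}})   [S -> { S }]
({{{S}}}) => ({{{A}}})   [S -> A]
({{{A}}}) => ({{{(S)}}})   [A -> ( S )]
({{{(S)}}}) => ({{{({})}}})   [S -> { }]

S => A => (S) => ({S}) => ({{S}}) => ({{{S}}}) => ({{{A}}}) => ({{{(S)}}}) => ({{{({})}}})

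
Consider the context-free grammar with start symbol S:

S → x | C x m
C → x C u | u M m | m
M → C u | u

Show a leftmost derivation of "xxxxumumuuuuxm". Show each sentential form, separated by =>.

S => Cxm   [S → C x m]
Cxm => xCuxm   [C → x C u]
xCuxm => xxCuuxm   [C → x C u]
xxCuuxm => xxxCuuuxm   [C → x C u]
xxxCuuuxm => xxxxCuuuuxm   [C → x C u]
xxxxCuuuuxm => xxxxuMmuuuuxm   [C → u M m]
xxxxuMmuuuuxm => xxxxuCumuuuuxm   [M → C u]
xxxxuCumuuuuxm => xxxxumumuuuuxm   [C → m]

S => Cxm => xCuxm => xxCuuxm => xxxCuuuxm => xxxxCuuuuxm => xxxxuMmuuuuxm => xxxxuCumuuuuxm => xxxxumumuuuuxm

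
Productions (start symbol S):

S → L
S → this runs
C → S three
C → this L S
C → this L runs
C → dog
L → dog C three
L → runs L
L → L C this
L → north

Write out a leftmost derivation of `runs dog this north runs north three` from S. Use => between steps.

S => L   [S → L]
L => runs L   [L → runs L]
runs L => runs dog C three   [L → dog C three]
runs dog C three => runs dog this L S three   [C → this L S]
runs dog this L S three => runs dog this north S three   [L → north]
runs dog this north S three => runs dog this north L three   [S → L]
runs dog this north L three => runs dog this north runs L three   [L → runs L]
runs dog this north runs L three => runs dog this north runs north three   [L → north]

S => L => runs L => runs dog C three => runs dog this L S three => runs dog this north S three => runs dog this north L three => runs dog this north runs L three => runs dog this north runs north three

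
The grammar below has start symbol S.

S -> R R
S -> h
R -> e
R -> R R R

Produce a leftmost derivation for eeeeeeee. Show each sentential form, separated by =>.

S=>RR=>RRRR=>RRRRRR=>RRRRRRRR=>eRRRRRRR=>eeRRRRRR=>eeeRRRRR=>eeeeRRRR=>eeeeeRRR=>eeeeeeRR=>eeeeeeeR=>eeeeeeee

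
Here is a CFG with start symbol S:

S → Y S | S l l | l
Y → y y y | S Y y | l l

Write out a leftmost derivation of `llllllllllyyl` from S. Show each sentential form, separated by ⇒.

S⇒YS⇒llS⇒llYS⇒llllS⇒llllYS⇒llllSYyS⇒llllSllYyS⇒lllllllYyS⇒lllllllSYyyS⇒llllllllYyyS⇒llllllllllyyS⇒llllllllllyyl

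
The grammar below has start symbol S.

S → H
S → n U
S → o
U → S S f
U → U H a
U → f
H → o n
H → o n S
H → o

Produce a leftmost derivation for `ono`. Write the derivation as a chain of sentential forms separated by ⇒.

S ⇒ H   [S → H]
H ⇒ onS   [H → o n S]
onS ⇒ ono   [S → o]

S ⇒ H ⇒ onS ⇒ ono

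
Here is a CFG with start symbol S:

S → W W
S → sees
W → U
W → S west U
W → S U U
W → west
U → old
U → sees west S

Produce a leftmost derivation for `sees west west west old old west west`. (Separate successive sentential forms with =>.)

S => W W => U W => sees west S W => sees west W W W => sees west S U U W W => sees west W W U U W W => sees west west W U U W W => sees west west west U U W W => sees west west west old U W W => sees west west west old old W W => sees west west west old old west W => sees west west west old old west west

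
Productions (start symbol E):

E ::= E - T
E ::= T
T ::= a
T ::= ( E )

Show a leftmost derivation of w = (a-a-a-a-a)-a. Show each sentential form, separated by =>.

E=>E-T=>T-T=>(E)-T=>(E-T)-T=>(E-T-T)-T=>(E-T-T-T)-T=>(E-T-T-T-T)-T=>(T-T-T-T-T)-T=>(a-T-T-T-T)-T=>(a-a-T-T-T)-T=>(a-a-a-T-T)-T=>(a-a-a-a-T)-T=>(a-a-a-a-a)-T=>(a-a-a-a-a)-a

E => E-T   [E ::= E - T]
E-T => T-T   [E ::= T]
T-T => (E)-T   [T ::= ( E )]
(E)-T => (E-T)-T   [E ::= E - T]
(E-T)-T => (E-T-T)-T   [E ::= E - T]
(E-T-T)-T => (E-T-T-T)-T   [E ::= E - T]
(E-T-T-T)-T => (E-T-T-T-T)-T   [E ::= E - T]
(E-T-T-T-T)-T => (T-T-T-T-T)-T   [E ::= T]
(T-T-T-T-T)-T => (a-T-T-T-T)-T   [T ::= a]
(a-T-T-T-T)-T => (a-a-T-T-T)-T   [T ::= a]
(a-a-T-T-T)-T => (a-a-a-T-T)-T   [T ::= a]
(a-a-a-T-T)-T => (a-a-a-a-T)-T   [T ::= a]
(a-a-a-a-T)-T => (a-a-a-a-a)-T   [T ::= a]
(a-a-a-a-a)-T => (a-a-a-a-a)-a   [T ::= a]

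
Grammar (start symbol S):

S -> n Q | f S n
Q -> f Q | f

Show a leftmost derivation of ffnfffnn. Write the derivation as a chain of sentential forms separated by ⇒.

S ⇒ fSn ⇒ ffSnn ⇒ ffnQnn ⇒ ffnfQnn ⇒ ffnffQnn ⇒ ffnfffnn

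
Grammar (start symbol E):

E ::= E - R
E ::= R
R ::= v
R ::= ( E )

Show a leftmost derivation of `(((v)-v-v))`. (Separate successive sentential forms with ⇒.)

E ⇒ R   [E ::= R]
R ⇒ (E)   [R ::= ( E )]
(E) ⇒ (R)   [E ::= R]
(R) ⇒ ((E))   [R ::= ( E )]
((E)) ⇒ ((E-R))   [E ::= E - R]
((E-R)) ⇒ ((E-R-R))   [E ::= E - R]
((E-R-R)) ⇒ ((R-R-R))   [E ::= R]
((R-R-R)) ⇒ (((E)-R-R))   [R ::= ( E )]
(((E)-R-R)) ⇒ (((R)-R-R))   [E ::= R]
(((R)-R-R)) ⇒ (((v)-R-R))   [R ::= v]
(((v)-R-R)) ⇒ (((v)-v-R))   [R ::= v]
(((v)-v-R)) ⇒ (((v)-v-v))   [R ::= v]

E ⇒ R ⇒ (E) ⇒ (R) ⇒ ((E)) ⇒ ((E-R)) ⇒ ((E-R-R)) ⇒ ((R-R-R)) ⇒ (((E)-R-R)) ⇒ (((R)-R-R)) ⇒ (((v)-R-R)) ⇒ (((v)-v-R)) ⇒ (((v)-v-v))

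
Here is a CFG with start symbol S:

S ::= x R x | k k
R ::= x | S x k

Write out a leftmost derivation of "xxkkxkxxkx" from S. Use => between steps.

S => xRx   [S ::= x R x]
xRx => xSxkx   [R ::= S x k]
xSxkx => xxRxxkx   [S ::= x R x]
xxRxxkx => xxSxkxxkx   [R ::= S x k]
xxSxkxxkx => xxkkxkxxkx   [S ::= k k]

S => xRx => xSxkx => xxRxxkx => xxSxkxxkx => xxkkxkxxkx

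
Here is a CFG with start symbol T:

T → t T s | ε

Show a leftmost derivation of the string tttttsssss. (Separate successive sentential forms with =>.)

T => tTs => ttTss => tttTsss => ttttTssss => tttttTsssss => tttttsssss

T => tTs   [T → t T s]
tTs => ttTss   [T → t T s]
ttTss => tttTsss   [T → t T s]
tttTsss => ttttTssss   [T → t T s]
ttttTssss => tttttTsssss   [T → t T s]
tttttTsssss => tttttsssss   [T → ε]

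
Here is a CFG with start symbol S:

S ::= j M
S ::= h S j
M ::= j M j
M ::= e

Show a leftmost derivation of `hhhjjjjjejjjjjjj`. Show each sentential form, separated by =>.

S => hSj   [S ::= h S j]
hSj => hhSjj   [S ::= h S j]
hhSjj => hhhSjjj   [S ::= h S j]
hhhSjjj => hhhjMjjj   [S ::= j M]
hhhjMjjj => hhhjjMjjjj   [M ::= j M j]
hhhjjMjjjj => hhhjjjMjjjjj   [M ::= j M j]
hhhjjjMjjjjj => hhhjjjjMjjjjjj   [M ::= j M j]
hhhjjjjMjjjjjj => hhhjjjjjMjjjjjjj   [M ::= j M j]
hhhjjjjjMjjjjjjj => hhhjjjjjejjjjjjj   [M ::= e]

S => hSj => hhSjj => hhhSjjj => hhhjMjjj => hhhjjMjjjj => hhhjjjMjjjjj => hhhjjjjMjjjjjj => hhhjjjjjMjjjjjjj => hhhjjjjjejjjjjjj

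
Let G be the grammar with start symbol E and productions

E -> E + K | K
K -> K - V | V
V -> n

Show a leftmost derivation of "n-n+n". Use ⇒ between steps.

E ⇒ E+K   [E -> E + K]
E+K ⇒ K+K   [E -> K]
K+K ⇒ K-V+K   [K -> K - V]
K-V+K ⇒ V-V+K   [K -> V]
V-V+K ⇒ n-V+K   [V -> n]
n-V+K ⇒ n-n+K   [V -> n]
n-n+K ⇒ n-n+V   [K -> V]
n-n+V ⇒ n-n+n   [V -> n]

E⇒E+K⇒K+K⇒K-V+K⇒V-V+K⇒n-V+K⇒n-n+K⇒n-n+V⇒n-n+n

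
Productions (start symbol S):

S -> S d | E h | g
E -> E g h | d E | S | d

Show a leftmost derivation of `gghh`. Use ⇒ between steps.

S⇒Eh⇒Eghh⇒Sghh⇒gghh

S ⇒ Eh   [S -> E h]
Eh ⇒ Eghh   [E -> E g h]
Eghh ⇒ Sghh   [E -> S]
Sghh ⇒ gghh   [S -> g]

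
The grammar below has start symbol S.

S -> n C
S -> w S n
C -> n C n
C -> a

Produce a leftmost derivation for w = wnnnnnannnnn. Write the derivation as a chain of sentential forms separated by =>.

S => wSn => wnCn => wnnCnn => wnnnCnnn => wnnnnCnnnn => wnnnnnCnnnnn => wnnnnnannnnn

S => wSn   [S -> w S n]
wSn => wnCn   [S -> n C]
wnCn => wnnCnn   [C -> n C n]
wnnCnn => wnnnCnnn   [C -> n C n]
wnnnCnnn => wnnnnCnnnn   [C -> n C n]
wnnnnCnnnn => wnnnnnCnnnnn   [C -> n C n]
wnnnnnCnnnnn => wnnnnnannnnn   [C -> a]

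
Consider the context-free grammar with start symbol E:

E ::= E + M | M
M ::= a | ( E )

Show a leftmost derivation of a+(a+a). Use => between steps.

E => E+M   [E ::= E + M]
E+M => M+M   [E ::= M]
M+M => a+M   [M ::= a]
a+M => a+(E)   [M ::= ( E )]
a+(E) => a+(E+M)   [E ::= E + M]
a+(E+M) => a+(M+M)   [E ::= M]
a+(M+M) => a+(a+M)   [M ::= a]
a+(a+M) => a+(a+a)   [M ::= a]

E => E+M => M+M => a+M => a+(E) => a+(E+M) => a+(M+M) => a+(a+M) => a+(a+a)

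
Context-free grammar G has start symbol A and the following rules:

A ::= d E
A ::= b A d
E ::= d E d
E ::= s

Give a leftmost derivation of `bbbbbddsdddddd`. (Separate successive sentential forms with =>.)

A => bAd => bbAdd => bbbAddd => bbbbAdddd => bbbbbAddddd => bbbbbdEddddd => bbbbbddEdddddd => bbbbbddsdddddd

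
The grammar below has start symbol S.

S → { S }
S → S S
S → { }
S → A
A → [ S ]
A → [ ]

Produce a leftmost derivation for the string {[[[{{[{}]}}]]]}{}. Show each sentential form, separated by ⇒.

S ⇒ SS ⇒ {S}S ⇒ {A}S ⇒ {[S]}S ⇒ {[A]}S ⇒ {[[S]]}S ⇒ {[[A]]}S ⇒ {[[[S]]]}S ⇒ {[[[{S}]]]}S ⇒ {[[[{{S}}]]]}S ⇒ {[[[{{A}}]]]}S ⇒ {[[[{{[S]}}]]]}S ⇒ {[[[{{[{}]}}]]]}S ⇒ {[[[{{[{}]}}]]]}{}

S ⇒ SS   [S → S S]
SS ⇒ {S}S   [S → { S }]
{S}S ⇒ {A}S   [S → A]
{A}S ⇒ {[S]}S   [A → [ S ]]
{[S]}S ⇒ {[A]}S   [S → A]
{[A]}S ⇒ {[[S]]}S   [A → [ S ]]
{[[S]]}S ⇒ {[[A]]}S   [S → A]
{[[A]]}S ⇒ {[[[S]]]}S   [A → [ S ]]
{[[[S]]]}S ⇒ {[[[{S}]]]}S   [S → { S }]
{[[[{S}]]]}S ⇒ {[[[{{S}}]]]}S   [S → { S }]
{[[[{{S}}]]]}S ⇒ {[[[{{A}}]]]}S   [S → A]
{[[[{{A}}]]]}S ⇒ {[[[{{[S]}}]]]}S   [A → [ S ]]
{[[[{{[S]}}]]]}S ⇒ {[[[{{[{}]}}]]]}S   [S → { }]
{[[[{{[{}]}}]]]}S ⇒ {[[[{{[{}]}}]]]}{}   [S → { }]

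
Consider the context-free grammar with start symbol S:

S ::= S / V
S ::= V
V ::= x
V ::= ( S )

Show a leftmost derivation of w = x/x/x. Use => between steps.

S => S/V   [S ::= S / V]
S/V => S/V/V   [S ::= S / V]
S/V/V => V/V/V   [S ::= V]
V/V/V => x/V/V   [V ::= x]
x/V/V => x/x/V   [V ::= x]
x/x/V => x/x/x   [V ::= x]

S => S/V => S/V/V => V/V/V => x/V/V => x/x/V => x/x/x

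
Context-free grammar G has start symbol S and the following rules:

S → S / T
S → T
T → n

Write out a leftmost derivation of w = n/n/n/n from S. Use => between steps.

S=>S/T=>S/T/T=>S/T/T/T=>T/T/T/T=>n/T/T/T=>n/n/T/T=>n/n/n/T=>n/n/n/n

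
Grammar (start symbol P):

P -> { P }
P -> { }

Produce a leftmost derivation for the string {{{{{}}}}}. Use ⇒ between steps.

P ⇒ {P}   [P -> { P }]
{P} ⇒ {{P}}   [P -> { P }]
{{P}} ⇒ {{{P}}}   [P -> { P }]
{{{P}}} ⇒ {{{{P}}}}   [P -> { P }]
{{{{P}}}} ⇒ {{{{{}}}}}   [P -> { }]

P⇒{P}⇒{{P}}⇒{{{P}}}⇒{{{{P}}}}⇒{{{{{}}}}}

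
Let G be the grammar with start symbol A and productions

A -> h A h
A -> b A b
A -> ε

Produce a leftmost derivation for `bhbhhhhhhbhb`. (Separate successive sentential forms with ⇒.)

A ⇒ bAb   [A -> b A b]
bAb ⇒ bhAhb   [A -> h A h]
bhAhb ⇒ bhbAbhb   [A -> b A b]
bhbAbhb ⇒ bhbhAhbhb   [A -> h A h]
bhbhAhbhb ⇒ bhbhhAhhbhb   [A -> h A h]
bhbhhAhhbhb ⇒ bhbhhhAhhhbhb   [A -> h A h]
bhbhhhAhhhbhb ⇒ bhbhhhhhhbhb   [A -> ε]

A⇒bAb⇒bhAhb⇒bhbAbhb⇒bhbhAhbhb⇒bhbhhAhhbhb⇒bhbhhhAhhhbhb⇒bhbhhhhhhbhb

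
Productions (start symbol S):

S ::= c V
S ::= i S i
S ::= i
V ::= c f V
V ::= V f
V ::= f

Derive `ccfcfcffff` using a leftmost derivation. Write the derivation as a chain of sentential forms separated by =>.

S => cV   [S ::= c V]
cV => cVf   [V ::= V f]
cVf => ccfVf   [V ::= c f V]
ccfVf => ccfcfVf   [V ::= c f V]
ccfcfVf => ccfcfcfVf   [V ::= c f V]
ccfcfcfVf => ccfcfcfVff   [V ::= V f]
ccfcfcfVff => ccfcfcffff   [V ::= f]

S=>cV=>cVf=>ccfVf=>ccfcfVf=>ccfcfcfVf=>ccfcfcfVff=>ccfcfcffff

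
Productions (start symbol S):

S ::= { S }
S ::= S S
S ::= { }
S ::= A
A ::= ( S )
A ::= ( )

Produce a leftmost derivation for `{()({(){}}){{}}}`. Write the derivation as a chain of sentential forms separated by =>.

S => {S} => {SS} => {SSS} => {ASS} => {()SS} => {()AS} => {()(S)S} => {()({S})S} => {()({SS})S} => {()({AS})S} => {()({()S})S} => {()({(){}})S} => {()({(){}}){S}} => {()({(){}}){{}}}

S => {S}   [S ::= { S }]
{S} => {SS}   [S ::= S S]
{SS} => {SSS}   [S ::= S S]
{SSS} => {ASS}   [S ::= A]
{ASS} => {()SS}   [A ::= ( )]
{()SS} => {()AS}   [S ::= A]
{()AS} => {()(S)S}   [A ::= ( S )]
{()(S)S} => {()({S})S}   [S ::= { S }]
{()({S})S} => {()({SS})S}   [S ::= S S]
{()({SS})S} => {()({AS})S}   [S ::= A]
{()({AS})S} => {()({()S})S}   [A ::= ( )]
{()({()S})S} => {()({(){}})S}   [S ::= { }]
{()({(){}})S} => {()({(){}}){S}}   [S ::= { S }]
{()({(){}}){S}} => {()({(){}}){{}}}   [S ::= { }]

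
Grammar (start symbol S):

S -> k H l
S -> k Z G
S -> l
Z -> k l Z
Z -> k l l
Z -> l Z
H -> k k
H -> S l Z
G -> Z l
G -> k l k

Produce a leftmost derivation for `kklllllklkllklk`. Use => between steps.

S=>kZG=>kklZG=>kkllZG=>kklllZG=>kkllllZG=>kklllllZG=>kklllllklZG=>kklllllklkllG=>kklllllklkllklk

S => kZG   [S -> k Z G]
kZG => kklZG   [Z -> k l Z]
kklZG => kkllZG   [Z -> l Z]
kkllZG => kklllZG   [Z -> l Z]
kklllZG => kkllllZG   [Z -> l Z]
kkllllZG => kklllllZG   [Z -> l Z]
kklllllZG => kklllllklZG   [Z -> k l Z]
kklllllklZG => kklllllklkllG   [Z -> k l l]
kklllllklkllG => kklllllklkllklk   [G -> k l k]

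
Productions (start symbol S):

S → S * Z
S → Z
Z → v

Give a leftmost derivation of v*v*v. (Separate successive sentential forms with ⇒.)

S ⇒ S*Z   [S → S * Z]
S*Z ⇒ S*Z*Z   [S → S * Z]
S*Z*Z ⇒ Z*Z*Z   [S → Z]
Z*Z*Z ⇒ v*Z*Z   [Z → v]
v*Z*Z ⇒ v*v*Z   [Z → v]
v*v*Z ⇒ v*v*v   [Z → v]

S ⇒ S*Z ⇒ S*Z*Z ⇒ Z*Z*Z ⇒ v*Z*Z ⇒ v*v*Z ⇒ v*v*v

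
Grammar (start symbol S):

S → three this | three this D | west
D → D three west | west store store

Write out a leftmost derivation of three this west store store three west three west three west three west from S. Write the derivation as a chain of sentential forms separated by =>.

S => three this D => three this D three west => three this D three west three west => three this D three west three west three west => three this D three west three west three west three west => three this west store store three west three west three west three west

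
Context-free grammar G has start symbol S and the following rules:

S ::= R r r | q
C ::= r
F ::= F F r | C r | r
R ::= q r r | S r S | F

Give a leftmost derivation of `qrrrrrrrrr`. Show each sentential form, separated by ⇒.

S⇒Rrr⇒SrSrr⇒qrSrr⇒qrRrrrr⇒qrFrrrr⇒qrFFrrrrr⇒qrCrFrrrrr⇒qrrrFrrrrr⇒qrrrrrrrrr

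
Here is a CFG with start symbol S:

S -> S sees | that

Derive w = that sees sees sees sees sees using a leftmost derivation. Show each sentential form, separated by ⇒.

S ⇒ S sees ⇒ S sees sees ⇒ S sees sees sees ⇒ S sees sees sees sees ⇒ S sees sees sees sees sees ⇒ that sees sees sees sees sees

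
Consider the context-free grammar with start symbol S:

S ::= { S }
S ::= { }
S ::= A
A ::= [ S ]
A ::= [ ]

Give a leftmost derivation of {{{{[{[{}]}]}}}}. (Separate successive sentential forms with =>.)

S => {S}   [S ::= { S }]
{S} => {{S}}   [S ::= { S }]
{{S}} => {{{S}}}   [S ::= { S }]
{{{S}}} => {{{{S}}}}   [S ::= { S }]
{{{{S}}}} => {{{{A}}}}   [S ::= A]
{{{{A}}}} => {{{{[S]}}}}   [A ::= [ S ]]
{{{{[S]}}}} => {{{{[{S}]}}}}   [S ::= { S }]
{{{{[{S}]}}}} => {{{{[{A}]}}}}   [S ::= A]
{{{{[{A}]}}}} => {{{{[{[S]}]}}}}   [A ::= [ S ]]
{{{{[{[S]}]}}}} => {{{{[{[{}]}]}}}}   [S ::= { }]

S => {S} => {{S}} => {{{S}}} => {{{{S}}}} => {{{{A}}}} => {{{{[S]}}}} => {{{{[{S}]}}}} => {{{{[{A}]}}}} => {{{{[{[S]}]}}}} => {{{{[{[{}]}]}}}}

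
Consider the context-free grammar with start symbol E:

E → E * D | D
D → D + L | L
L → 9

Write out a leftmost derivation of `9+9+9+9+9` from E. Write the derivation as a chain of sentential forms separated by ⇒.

E ⇒ D   [E → D]
D ⇒ D+L   [D → D + L]
D+L ⇒ D+L+L   [D → D + L]
D+L+L ⇒ D+L+L+L   [D → D + L]
D+L+L+L ⇒ D+L+L+L+L   [D → D + L]
D+L+L+L+L ⇒ L+L+L+L+L   [D → L]
L+L+L+L+L ⇒ 9+L+L+L+L   [L → 9]
9+L+L+L+L ⇒ 9+9+L+L+L   [L → 9]
9+9+L+L+L ⇒ 9+9+9+L+L   [L → 9]
9+9+9+L+L ⇒ 9+9+9+9+L   [L → 9]
9+9+9+9+L ⇒ 9+9+9+9+9   [L → 9]

E ⇒ D ⇒ D+L ⇒ D+L+L ⇒ D+L+L+L ⇒ D+L+L+L+L ⇒ L+L+L+L+L ⇒ 9+L+L+L+L ⇒ 9+9+L+L+L ⇒ 9+9+9+L+L ⇒ 9+9+9+9+L ⇒ 9+9+9+9+9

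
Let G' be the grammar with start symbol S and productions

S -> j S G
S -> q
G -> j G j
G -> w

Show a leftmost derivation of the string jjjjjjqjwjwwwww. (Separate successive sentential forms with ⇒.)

S ⇒ jSG ⇒ jjSGG ⇒ jjjSGGG ⇒ jjjjSGGGG ⇒ jjjjjSGGGGG ⇒ jjjjjjSGGGGGG ⇒ jjjjjjqGGGGGG ⇒ jjjjjjqjGjGGGGG ⇒ jjjjjjqjwjGGGGG ⇒ jjjjjjqjwjwGGGG ⇒ jjjjjjqjwjwwGGG ⇒ jjjjjjqjwjwwwGG ⇒ jjjjjjqjwjwwwwG ⇒ jjjjjjqjwjwwwww

S ⇒ jSG   [S -> j S G]
jSG ⇒ jjSGG   [S -> j S G]
jjSGG ⇒ jjjSGGG   [S -> j S G]
jjjSGGG ⇒ jjjjSGGGG   [S -> j S G]
jjjjSGGGG ⇒ jjjjjSGGGGG   [S -> j S G]
jjjjjSGGGGG ⇒ jjjjjjSGGGGGG   [S -> j S G]
jjjjjjSGGGGGG ⇒ jjjjjjqGGGGGG   [S -> q]
jjjjjjqGGGGGG ⇒ jjjjjjqjGjGGGGG   [G -> j G j]
jjjjjjqjGjGGGGG ⇒ jjjjjjqjwjGGGGG   [G -> w]
jjjjjjqjwjGGGGG ⇒ jjjjjjqjwjwGGGG   [G -> w]
jjjjjjqjwjwGGGG ⇒ jjjjjjqjwjwwGGG   [G -> w]
jjjjjjqjwjwwGGG ⇒ jjjjjjqjwjwwwGG   [G -> w]
jjjjjjqjwjwwwGG ⇒ jjjjjjqjwjwwwwG   [G -> w]
jjjjjjqjwjwwwwG ⇒ jjjjjjqjwjwwwww   [G -> w]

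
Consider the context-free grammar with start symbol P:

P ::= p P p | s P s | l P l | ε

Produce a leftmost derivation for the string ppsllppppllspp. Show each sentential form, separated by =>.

P => pPp => ppPpp => ppsPspp => ppslPlspp => ppsllPllspp => ppsllpPpllspp => ppsllppPppllspp => ppsllppppllspp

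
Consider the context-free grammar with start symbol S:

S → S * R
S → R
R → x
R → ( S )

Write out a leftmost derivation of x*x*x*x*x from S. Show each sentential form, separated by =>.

S=>S*R=>S*R*R=>S*R*R*R=>S*R*R*R*R=>R*R*R*R*R=>x*R*R*R*R=>x*x*R*R*R=>x*x*x*R*R=>x*x*x*x*R=>x*x*x*x*x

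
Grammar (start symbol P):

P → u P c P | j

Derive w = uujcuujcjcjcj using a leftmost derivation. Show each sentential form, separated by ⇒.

P ⇒ uPcP ⇒ uuPcPcP ⇒ uujcPcP ⇒ uujcuPcPcP ⇒ uujcuuPcPcPcP ⇒ uujcuujcPcPcP ⇒ uujcuujcjcPcP ⇒ uujcuujcjcjcP ⇒ uujcuujcjcjcj

P ⇒ uPcP   [P → u P c P]
uPcP ⇒ uuPcPcP   [P → u P c P]
uuPcPcP ⇒ uujcPcP   [P → j]
uujcPcP ⇒ uujcuPcPcP   [P → u P c P]
uujcuPcPcP ⇒ uujcuuPcPcPcP   [P → u P c P]
uujcuuPcPcPcP ⇒ uujcuujcPcPcP   [P → j]
uujcuujcPcPcP ⇒ uujcuujcjcPcP   [P → j]
uujcuujcjcPcP ⇒ uujcuujcjcjcP   [P → j]
uujcuujcjcjcP ⇒ uujcuujcjcjcj   [P → j]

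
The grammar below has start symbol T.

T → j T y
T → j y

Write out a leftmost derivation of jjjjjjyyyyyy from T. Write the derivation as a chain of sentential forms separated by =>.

T => jTy => jjTyy => jjjTyyy => jjjjTyyyy => jjjjjTyyyyy => jjjjjjyyyyyy

T => jTy   [T → j T y]
jTy => jjTyy   [T → j T y]
jjTyy => jjjTyyy   [T → j T y]
jjjTyyy => jjjjTyyyy   [T → j T y]
jjjjTyyyy => jjjjjTyyyyy   [T → j T y]
jjjjjTyyyyy => jjjjjjyyyyyy   [T → j y]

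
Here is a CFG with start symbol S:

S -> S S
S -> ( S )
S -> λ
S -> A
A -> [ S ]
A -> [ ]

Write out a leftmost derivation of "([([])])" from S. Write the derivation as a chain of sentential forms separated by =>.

S => (S) => (A) => ([S]) => ([(S)]) => ([(A)]) => ([([S])]) => ([([])])

S => (S)   [S -> ( S )]
(S) => (A)   [S -> A]
(A) => ([S])   [A -> [ S ]]
([S]) => ([(S)])   [S -> ( S )]
([(S)]) => ([(A)])   [S -> A]
([(A)]) => ([([S])])   [A -> [ S ]]
([([S])]) => ([([])])   [S -> λ]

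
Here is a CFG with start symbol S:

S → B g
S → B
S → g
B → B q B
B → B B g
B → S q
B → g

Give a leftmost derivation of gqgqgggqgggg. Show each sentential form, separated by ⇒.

S⇒B⇒BBg⇒BBgBg⇒SqBgBg⇒BgqBgBg⇒BBggqBgBg⇒SqBggqBgBg⇒BgqBggqBgBg⇒SqgqBggqBgBg⇒BqgqBggqBgBg⇒gqgqBggqBgBg⇒gqgqgggqBgBg⇒gqgqgggqggBg⇒gqgqgggqgggg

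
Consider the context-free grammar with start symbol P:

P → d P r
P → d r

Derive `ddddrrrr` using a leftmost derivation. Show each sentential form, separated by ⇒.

P ⇒ dPr   [P → d P r]
dPr ⇒ ddPrr   [P → d P r]
ddPrr ⇒ dddPrrr   [P → d P r]
dddPrrr ⇒ ddddrrrr   [P → d r]

P ⇒ dPr ⇒ ddPrr ⇒ dddPrrr ⇒ ddddrrrr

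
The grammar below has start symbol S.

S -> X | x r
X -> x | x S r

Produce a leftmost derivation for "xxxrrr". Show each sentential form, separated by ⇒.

S ⇒ X ⇒ xSr ⇒ xXr ⇒ xxSrr ⇒ xxxrrr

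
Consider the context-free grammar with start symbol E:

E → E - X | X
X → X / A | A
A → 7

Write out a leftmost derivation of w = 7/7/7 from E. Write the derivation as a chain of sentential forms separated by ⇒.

E ⇒ X   [E → X]
X ⇒ X/A   [X → X / A]
X/A ⇒ X/A/A   [X → X / A]
X/A/A ⇒ A/A/A   [X → A]
A/A/A ⇒ 7/A/A   [A → 7]
7/A/A ⇒ 7/7/A   [A → 7]
7/7/A ⇒ 7/7/7   [A → 7]

E ⇒ X ⇒ X/A ⇒ X/A/A ⇒ A/A/A ⇒ 7/A/A ⇒ 7/7/A ⇒ 7/7/7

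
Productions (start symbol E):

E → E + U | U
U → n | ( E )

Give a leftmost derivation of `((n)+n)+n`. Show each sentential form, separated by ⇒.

E⇒E+U⇒U+U⇒(E)+U⇒(E+U)+U⇒(U+U)+U⇒((E)+U)+U⇒((U)+U)+U⇒((n)+U)+U⇒((n)+n)+U⇒((n)+n)+n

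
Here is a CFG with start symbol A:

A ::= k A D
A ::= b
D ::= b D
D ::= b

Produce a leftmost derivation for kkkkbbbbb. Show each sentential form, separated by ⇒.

A ⇒ kAD   [A ::= k A D]
kAD ⇒ kkADD   [A ::= k A D]
kkADD ⇒ kkkADDD   [A ::= k A D]
kkkADDD ⇒ kkkkADDDD   [A ::= k A D]
kkkkADDDD ⇒ kkkkbDDDD   [A ::= b]
kkkkbDDDD ⇒ kkkkbbDDD   [D ::= b]
kkkkbbDDD ⇒ kkkkbbbDD   [D ::= b]
kkkkbbbDD ⇒ kkkkbbbbD   [D ::= b]
kkkkbbbbD ⇒ kkkkbbbbb   [D ::= b]

A⇒kAD⇒kkADD⇒kkkADDD⇒kkkkADDDD⇒kkkkbDDDD⇒kkkkbbDDD⇒kkkkbbbDD⇒kkkkbbbbD⇒kkkkbbbbb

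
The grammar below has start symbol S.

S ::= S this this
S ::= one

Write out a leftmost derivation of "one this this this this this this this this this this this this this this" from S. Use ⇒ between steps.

S ⇒ S this this ⇒ S this this this this ⇒ S this this this this this this ⇒ S this this this this this this this this ⇒ S this this this this this this this this this this ⇒ S this this this this this this this this this this this this ⇒ S this this this this this this this this this this this this this this ⇒ one this this this this this this this this this this this this this this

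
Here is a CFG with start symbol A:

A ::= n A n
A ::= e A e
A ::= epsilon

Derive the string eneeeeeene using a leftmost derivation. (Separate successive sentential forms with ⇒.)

A ⇒ eAe   [A ::= e A e]
eAe ⇒ enAne   [A ::= n A n]
enAne ⇒ eneAene   [A ::= e A e]
eneAene ⇒ eneeAeene   [A ::= e A e]
eneeAeene ⇒ eneeeAeeene   [A ::= e A e]
eneeeAeeene ⇒ eneeeeeene   [A ::= epsilon]

A ⇒ eAe ⇒ enAne ⇒ eneAene ⇒ eneeAeene ⇒ eneeeAeeene ⇒ eneeeeeene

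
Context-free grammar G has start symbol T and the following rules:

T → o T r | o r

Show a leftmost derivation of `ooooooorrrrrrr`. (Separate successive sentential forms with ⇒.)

T ⇒ oTr ⇒ ooTrr ⇒ oooTrrr ⇒ ooooTrrrr ⇒ oooooTrrrrr ⇒ ooooooTrrrrrr ⇒ ooooooorrrrrrr

T ⇒ oTr   [T → o T r]
oTr ⇒ ooTrr   [T → o T r]
ooTrr ⇒ oooTrrr   [T → o T r]
oooTrrr ⇒ ooooTrrrr   [T → o T r]
ooooTrrrr ⇒ oooooTrrrrr   [T → o T r]
oooooTrrrrr ⇒ ooooooTrrrrrr   [T → o T r]
ooooooTrrrrrr ⇒ ooooooorrrrrrr   [T → o r]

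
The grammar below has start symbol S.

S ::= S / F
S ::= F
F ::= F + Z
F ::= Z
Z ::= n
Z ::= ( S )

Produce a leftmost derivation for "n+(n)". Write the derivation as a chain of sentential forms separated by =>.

S => F   [S ::= F]
F => F+Z   [F ::= F + Z]
F+Z => Z+Z   [F ::= Z]
Z+Z => n+Z   [Z ::= n]
n+Z => n+(S)   [Z ::= ( S )]
n+(S) => n+(F)   [S ::= F]
n+(F) => n+(Z)   [F ::= Z]
n+(Z) => n+(n)   [Z ::= n]

S => F => F+Z => Z+Z => n+Z => n+(S) => n+(F) => n+(Z) => n+(n)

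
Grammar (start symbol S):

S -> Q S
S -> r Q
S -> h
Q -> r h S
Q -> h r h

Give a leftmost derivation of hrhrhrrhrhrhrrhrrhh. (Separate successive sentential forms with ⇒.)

S ⇒ QS   [S -> Q S]
QS ⇒ hrhS   [Q -> h r h]
hrhS ⇒ hrhQS   [S -> Q S]
hrhQS ⇒ hrhrhSS   [Q -> r h S]
hrhrhSS ⇒ hrhrhrQS   [S -> r Q]
hrhrhrQS ⇒ hrhrhrrhSS   [Q -> r h S]
hrhrhrrhSS ⇒ hrhrhrrhrQS   [S -> r Q]
hrhrhrrhrQS ⇒ hrhrhrrhrhrhS   [Q -> h r h]
hrhrhrrhrhrhS ⇒ hrhrhrrhrhrhrQ   [S -> r Q]
hrhrhrrhrhrhrQ ⇒ hrhrhrrhrhrhrrhS   [Q -> r h S]
hrhrhrrhrhrhrrhS ⇒ hrhrhrrhrhrhrrhrQ   [S -> r Q]
hrhrhrrhrhrhrrhrQ ⇒ hrhrhrrhrhrhrrhrrhS   [Q -> r h S]
hrhrhrrhrhrhrrhrrhS ⇒ hrhrhrrhrhrhrrhrrhh   [S -> h]

S ⇒ QS ⇒ hrhS ⇒ hrhQS ⇒ hrhrhSS ⇒ hrhrhrQS ⇒ hrhrhrrhSS ⇒ hrhrhrrhrQS ⇒ hrhrhrrhrhrhS ⇒ hrhrhrrhrhrhrQ ⇒ hrhrhrrhrhrhrrhS ⇒ hrhrhrrhrhrhrrhrQ ⇒ hrhrhrrhrhrhrrhrrhS ⇒ hrhrhrrhrhrhrrhrrhh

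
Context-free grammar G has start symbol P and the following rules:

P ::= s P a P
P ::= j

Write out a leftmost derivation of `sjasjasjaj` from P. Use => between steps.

P => sPaP => sjaP => sjasPaP => sjasjaP => sjasjasPaP => sjasjasjaP => sjasjasjaj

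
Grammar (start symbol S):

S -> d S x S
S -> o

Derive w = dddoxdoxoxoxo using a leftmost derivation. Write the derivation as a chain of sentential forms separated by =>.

S => dSxS   [S -> d S x S]
dSxS => ddSxSxS   [S -> d S x S]
ddSxSxS => dddSxSxSxS   [S -> d S x S]
dddSxSxSxS => dddoxSxSxS   [S -> o]
dddoxSxSxS => dddoxdSxSxSxS   [S -> d S x S]
dddoxdSxSxSxS => dddoxdoxSxSxS   [S -> o]
dddoxdoxSxSxS => dddoxdoxoxSxS   [S -> o]
dddoxdoxoxSxS => dddoxdoxoxoxS   [S -> o]
dddoxdoxoxoxS => dddoxdoxoxoxo   [S -> o]

S=>dSxS=>ddSxSxS=>dddSxSxSxS=>dddoxSxSxS=>dddoxdSxSxSxS=>dddoxdoxSxSxS=>dddoxdoxoxSxS=>dddoxdoxoxoxS=>dddoxdoxoxoxo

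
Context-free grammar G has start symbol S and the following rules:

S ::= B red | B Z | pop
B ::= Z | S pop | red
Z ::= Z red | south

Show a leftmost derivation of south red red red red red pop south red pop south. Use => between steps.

S => B Z => S pop Z => B Z pop Z => S pop Z pop Z => B red pop Z pop Z => Z red pop Z pop Z => Z red red pop Z pop Z => Z red red red pop Z pop Z => Z red red red red pop Z pop Z => Z red red red red red pop Z pop Z => south red red red red red pop Z pop Z => south red red red red red pop Z red pop Z => south red red red red red pop south red pop Z => south red red red red red pop south red pop south

S => B Z   [S ::= B Z]
B Z => S pop Z   [B ::= S pop]
S pop Z => B Z pop Z   [S ::= B Z]
B Z pop Z => S pop Z pop Z   [B ::= S pop]
S pop Z pop Z => B red pop Z pop Z   [S ::= B red]
B red pop Z pop Z => Z red pop Z pop Z   [B ::= Z]
Z red pop Z pop Z => Z red red pop Z pop Z   [Z ::= Z red]
Z red red pop Z pop Z => Z red red red pop Z pop Z   [Z ::= Z red]
Z red red red pop Z pop Z => Z red red red red pop Z pop Z   [Z ::= Z red]
Z red red red red pop Z pop Z => Z red red red red red pop Z pop Z   [Z ::= Z red]
Z red red red red red pop Z pop Z => south red red red red red pop Z pop Z   [Z ::= south]
south red red red red red pop Z pop Z => south red red red red red pop Z red pop Z   [Z ::= Z red]
south red red red red red pop Z red pop Z => south red red red red red pop south red pop Z   [Z ::= south]
south red red red red red pop south red pop Z => south red red red red red pop south red pop south   [Z ::= south]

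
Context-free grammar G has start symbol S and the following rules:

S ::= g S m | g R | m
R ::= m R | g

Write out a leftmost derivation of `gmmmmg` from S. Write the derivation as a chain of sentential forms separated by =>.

S => gR => gmR => gmmR => gmmmR => gmmmmR => gmmmmg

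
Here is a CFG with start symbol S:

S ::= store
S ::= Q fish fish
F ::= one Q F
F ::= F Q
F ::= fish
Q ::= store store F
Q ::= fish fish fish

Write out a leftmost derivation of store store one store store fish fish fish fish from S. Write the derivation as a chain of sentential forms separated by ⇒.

S ⇒ Q fish fish ⇒ store store F fish fish ⇒ store store one Q F fish fish ⇒ store store one store store F F fish fish ⇒ store store one store store fish F fish fish ⇒ store store one store store fish fish fish fish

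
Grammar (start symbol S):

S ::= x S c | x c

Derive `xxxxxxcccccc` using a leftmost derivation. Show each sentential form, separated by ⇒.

S ⇒ xSc ⇒ xxScc ⇒ xxxSccc ⇒ xxxxScccc ⇒ xxxxxSccccc ⇒ xxxxxxcccccc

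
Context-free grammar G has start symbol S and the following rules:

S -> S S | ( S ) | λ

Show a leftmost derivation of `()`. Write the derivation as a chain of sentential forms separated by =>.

S=>SS=>(S)S=>()S=>()

S => SS   [S -> S S]
SS => (S)S   [S -> ( S )]
(S)S => ()S   [S -> λ]
()S => ()   [S -> λ]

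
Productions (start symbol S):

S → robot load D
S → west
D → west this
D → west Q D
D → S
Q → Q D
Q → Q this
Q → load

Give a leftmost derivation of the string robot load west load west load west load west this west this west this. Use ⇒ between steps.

S ⇒ robot load D ⇒ robot load west Q D ⇒ robot load west load D ⇒ robot load west load west Q D ⇒ robot load west load west load D ⇒ robot load west load west load west Q D ⇒ robot load west load west load west Q D D ⇒ robot load west load west load west Q D D D ⇒ robot load west load west load west load D D D ⇒ robot load west load west load west load west this D D ⇒ robot load west load west load west load west this west this D ⇒ robot load west load west load west load west this west this west this

S ⇒ robot load D   [S → robot load D]
robot load D ⇒ robot load west Q D   [D → west Q D]
robot load west Q D ⇒ robot load west load D   [Q → load]
robot load west load D ⇒ robot load west load west Q D   [D → west Q D]
robot load west load west Q D ⇒ robot load west load west load D   [Q → load]
robot load west load west load D ⇒ robot load west load west load west Q D   [D → west Q D]
robot load west load west load west Q D ⇒ robot load west load west load west Q D D   [Q → Q D]
robot load west load west load west Q D D ⇒ robot load west load west load west Q D D D   [Q → Q D]
robot load west load west load west Q D D D ⇒ robot load west load west load west load D D D   [Q → load]
robot load west load west load west load D D D ⇒ robot load west load west load west load west this D D   [D → west this]
robot load west load west load west load west this D D ⇒ robot load west load west load west load west this west this D   [D → west this]
robot load west load west load west load west this west this D ⇒ robot load west load west load west load west this west this west this   [D → west this]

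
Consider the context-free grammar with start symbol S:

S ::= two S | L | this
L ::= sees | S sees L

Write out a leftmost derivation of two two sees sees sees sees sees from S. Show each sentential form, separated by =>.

S => two S => two L => two S sees L => two L sees L => two S sees L sees L => two two S sees L sees L => two two L sees L sees L => two two sees sees L sees L => two two sees sees sees sees L => two two sees sees sees sees sees

S => two S   [S ::= two S]
two S => two L   [S ::= L]
two L => two S sees L   [L ::= S sees L]
two S sees L => two L sees L   [S ::= L]
two L sees L => two S sees L sees L   [L ::= S sees L]
two S sees L sees L => two two S sees L sees L   [S ::= two S]
two two S sees L sees L => two two L sees L sees L   [S ::= L]
two two L sees L sees L => two two sees sees L sees L   [L ::= sees]
two two sees sees L sees L => two two sees sees sees sees L   [L ::= sees]
two two sees sees sees sees L => two two sees sees sees sees sees   [L ::= sees]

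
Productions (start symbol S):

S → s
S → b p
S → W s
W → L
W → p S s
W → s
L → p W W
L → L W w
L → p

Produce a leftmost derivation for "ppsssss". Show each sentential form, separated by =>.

S => Ws => Ls => pWWs => ppSsWs => ppWssWs => ppsssWs => ppsssss

S => Ws   [S → W s]
Ws => Ls   [W → L]
Ls => pWWs   [L → p W W]
pWWs => ppSsWs   [W → p S s]
ppSsWs => ppWssWs   [S → W s]
ppWssWs => ppsssWs   [W → s]
ppsssWs => ppsssss   [W → s]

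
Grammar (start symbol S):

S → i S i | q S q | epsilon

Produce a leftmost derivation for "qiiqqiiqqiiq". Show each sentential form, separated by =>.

S => qSq   [S → q S q]
qSq => qiSiq   [S → i S i]
qiSiq => qiiSiiq   [S → i S i]
qiiSiiq => qiiqSqiiq   [S → q S q]
qiiqSqiiq => qiiqqSqqiiq   [S → q S q]
qiiqqSqqiiq => qiiqqiSiqqiiq   [S → i S i]
qiiqqiSiqqiiq => qiiqqiiqqiiq   [S → epsilon]

S => qSq => qiSiq => qiiSiiq => qiiqSqiiq => qiiqqSqqiiq => qiiqqiSiqqiiq => qiiqqiiqqiiq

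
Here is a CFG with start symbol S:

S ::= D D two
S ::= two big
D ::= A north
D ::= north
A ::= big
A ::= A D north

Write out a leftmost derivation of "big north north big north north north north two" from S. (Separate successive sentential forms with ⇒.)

S ⇒ D D two   [S ::= D D two]
D D two ⇒ A north D two   [D ::= A north]
A north D two ⇒ A D north north D two   [A ::= A D north]
A D north north D two ⇒ A D north D north north D two   [A ::= A D north]
A D north D north north D two ⇒ big D north D north north D two   [A ::= big]
big D north D north north D two ⇒ big north north D north north D two   [D ::= north]
big north north D north north D two ⇒ big north north A north north north D two   [D ::= A north]
big north north A north north north D two ⇒ big north north big north north north D two   [A ::= big]
big north north big north north north D two ⇒ big north north big north north north north two   [D ::= north]

S ⇒ D D two ⇒ A north D two ⇒ A D north north D two ⇒ A D north D north north D two ⇒ big D north D north north D two ⇒ big north north D north north D two ⇒ big north north A north north north D two ⇒ big north north big north north north D two ⇒ big north north big north north north north two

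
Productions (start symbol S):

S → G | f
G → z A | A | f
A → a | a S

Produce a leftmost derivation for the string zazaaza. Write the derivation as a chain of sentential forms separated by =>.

S => G => zA => zaS => zaG => zazA => zazaS => zazaG => zazaA => zazaaS => zazaaG => zazaazA => zazaaza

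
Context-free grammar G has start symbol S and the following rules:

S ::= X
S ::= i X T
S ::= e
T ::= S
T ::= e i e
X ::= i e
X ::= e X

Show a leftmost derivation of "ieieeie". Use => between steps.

S=>iXT=>ieXT=>ieieT=>ieieeie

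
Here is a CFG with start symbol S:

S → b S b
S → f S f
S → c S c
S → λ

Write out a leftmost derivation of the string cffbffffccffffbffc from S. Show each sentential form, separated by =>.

S => cSc   [S → c S c]
cSc => cfSfc   [S → f S f]
cfSfc => cffSffc   [S → f S f]
cffSffc => cffbSbffc   [S → b S b]
cffbSbffc => cffbfSfbffc   [S → f S f]
cffbfSfbffc => cffbffSffbffc   [S → f S f]
cffbffSffbffc => cffbfffSfffbffc   [S → f S f]
cffbfffSfffbffc => cffbffffSffffbffc   [S → f S f]
cffbffffSffffbffc => cffbffffcScffffbffc   [S → c S c]
cffbffffcScffffbffc => cffbffffccffffbffc   [S → λ]

S=>cSc=>cfSfc=>cffSffc=>cffbSbffc=>cffbfSfbffc=>cffbffSffbffc=>cffbfffSfffbffc=>cffbffffSffffbffc=>cffbffffcScffffbffc=>cffbffffccffffbffc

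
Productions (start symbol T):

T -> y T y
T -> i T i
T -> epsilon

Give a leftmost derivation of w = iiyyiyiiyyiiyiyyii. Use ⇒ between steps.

T ⇒ iTi   [T -> i T i]
iTi ⇒ iiTii   [T -> i T i]
iiTii ⇒ iiyTyii   [T -> y T y]
iiyTyii ⇒ iiyyTyyii   [T -> y T y]
iiyyTyyii ⇒ iiyyiTiyyii   [T -> i T i]
iiyyiTiyyii ⇒ iiyyiyTyiyyii   [T -> y T y]
iiyyiyTyiyyii ⇒ iiyyiyiTiyiyyii   [T -> i T i]
iiyyiyiTiyiyyii ⇒ iiyyiyiiTiiyiyyii   [T -> i T i]
iiyyiyiiTiiyiyyii ⇒ iiyyiyiiyTyiiyiyyii   [T -> y T y]
iiyyiyiiyTyiiyiyyii ⇒ iiyyiyiiyyiiyiyyii   [T -> epsilon]

T⇒iTi⇒iiTii⇒iiyTyii⇒iiyyTyyii⇒iiyyiTiyyii⇒iiyyiyTyiyyii⇒iiyyiyiTiyiyyii⇒iiyyiyiiTiiyiyyii⇒iiyyiyiiyTyiiyiyyii⇒iiyyiyiiyyiiyiyyii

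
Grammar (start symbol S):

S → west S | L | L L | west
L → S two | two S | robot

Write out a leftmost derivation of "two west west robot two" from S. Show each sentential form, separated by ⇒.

S ⇒ L   [S → L]
L ⇒ two S   [L → two S]
two S ⇒ two L   [S → L]
two L ⇒ two S two   [L → S two]
two S two ⇒ two west S two   [S → west S]
two west S two ⇒ two west west S two   [S → west S]
two west west S two ⇒ two west west L two   [S → L]
two west west L two ⇒ two west west robot two   [L → robot]

S ⇒ L ⇒ two S ⇒ two L ⇒ two S two ⇒ two west S two ⇒ two west west S two ⇒ two west west L two ⇒ two west west robot two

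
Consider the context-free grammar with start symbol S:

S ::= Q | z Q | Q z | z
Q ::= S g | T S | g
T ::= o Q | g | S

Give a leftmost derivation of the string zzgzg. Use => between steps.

S=>Q=>Sg=>zQg=>zTSg=>zSSg=>zzQSg=>zzgSg=>zzgzg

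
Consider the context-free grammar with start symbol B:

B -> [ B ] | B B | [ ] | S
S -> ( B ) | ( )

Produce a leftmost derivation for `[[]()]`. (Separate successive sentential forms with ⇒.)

B⇒[B]⇒[BB]⇒[[]B]⇒[[]S]⇒[[]()]

B ⇒ [B]   [B -> [ B ]]
[B] ⇒ [BB]   [B -> B B]
[BB] ⇒ [[]B]   [B -> [ ]]
[[]B] ⇒ [[]S]   [B -> S]
[[]S] ⇒ [[]()]   [S -> ( )]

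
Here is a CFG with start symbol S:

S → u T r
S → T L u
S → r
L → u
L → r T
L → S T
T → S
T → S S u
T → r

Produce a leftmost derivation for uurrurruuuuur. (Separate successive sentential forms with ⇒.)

S ⇒ uTr ⇒ uSr ⇒ uTLur ⇒ uSSuLur ⇒ uuTrSuLur ⇒ uurrSuLur ⇒ uurrTLuuLur ⇒ uurrSLuuLur ⇒ uurruTrLuuLur ⇒ uurrurrLuuLur ⇒ uurrurruuuLur ⇒ uurrurruuuuur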